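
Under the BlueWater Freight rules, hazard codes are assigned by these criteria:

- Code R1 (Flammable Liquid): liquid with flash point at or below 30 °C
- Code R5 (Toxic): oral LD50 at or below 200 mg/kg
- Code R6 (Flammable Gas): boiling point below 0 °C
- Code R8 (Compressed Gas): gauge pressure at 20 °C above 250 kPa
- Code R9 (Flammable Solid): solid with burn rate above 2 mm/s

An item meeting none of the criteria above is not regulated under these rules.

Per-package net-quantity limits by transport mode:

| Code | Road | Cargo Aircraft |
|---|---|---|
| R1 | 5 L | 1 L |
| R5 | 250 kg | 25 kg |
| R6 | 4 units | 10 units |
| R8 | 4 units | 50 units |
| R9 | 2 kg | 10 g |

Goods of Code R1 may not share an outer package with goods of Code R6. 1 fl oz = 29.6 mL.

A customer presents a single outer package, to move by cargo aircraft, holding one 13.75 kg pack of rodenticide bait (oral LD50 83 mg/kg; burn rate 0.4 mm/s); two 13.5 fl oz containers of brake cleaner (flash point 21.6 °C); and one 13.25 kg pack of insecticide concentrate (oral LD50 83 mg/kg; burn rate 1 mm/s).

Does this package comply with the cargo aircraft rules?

No

Oral LD50 83 mg/kg meets the Code R5 criterion (Toxic), so the rodenticide bait is Code R5.
Flash point 21.6 °C meets the Code R1 criterion (Flammable Liquid), so the brake cleaner is Code R1.
The insecticide concentrate has oral LD50 83 mg/kg, which is ≤ 200 mg/kg, so it is Code R5 (Toxic).
Total Code R5: 13.75 kg + 13.25 kg = 27 kg.
That exceeds the Code R5 cargo aircraft limit of 25 kg.
Code R1 quantity: two 13.5 fl oz containers = 799.2 mL.
That is within the Code R1 cargo aircraft limit of 1 L.
The segregation rule (Code R1 with Code R6) does not apply to Code R5 with Code R1.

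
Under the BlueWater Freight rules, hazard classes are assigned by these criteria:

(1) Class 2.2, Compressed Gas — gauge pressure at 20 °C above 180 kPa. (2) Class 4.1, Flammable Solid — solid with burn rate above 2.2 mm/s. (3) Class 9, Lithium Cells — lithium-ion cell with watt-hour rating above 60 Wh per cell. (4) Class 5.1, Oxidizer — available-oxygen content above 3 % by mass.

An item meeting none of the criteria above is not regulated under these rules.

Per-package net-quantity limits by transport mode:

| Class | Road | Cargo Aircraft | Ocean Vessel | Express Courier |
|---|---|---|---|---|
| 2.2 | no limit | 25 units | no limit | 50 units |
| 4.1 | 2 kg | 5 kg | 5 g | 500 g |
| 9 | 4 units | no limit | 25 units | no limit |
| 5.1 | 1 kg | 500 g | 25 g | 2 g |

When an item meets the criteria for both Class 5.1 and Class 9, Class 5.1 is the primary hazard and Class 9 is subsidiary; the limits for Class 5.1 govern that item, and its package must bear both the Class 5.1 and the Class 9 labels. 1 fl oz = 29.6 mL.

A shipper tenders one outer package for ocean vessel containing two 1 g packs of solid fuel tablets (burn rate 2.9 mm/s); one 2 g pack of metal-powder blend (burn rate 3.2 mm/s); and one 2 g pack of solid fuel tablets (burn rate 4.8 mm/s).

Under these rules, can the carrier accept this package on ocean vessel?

Burn rate 2.9 mm/s meets the Class 4.1 criterion (Flammable Solid), so the solid fuel tablets are Class 4.1.
Metal-powder blend: burn rate 3.2 mm/s > 2.2 mm/s → Class 4.1 (Flammable Solid).
The solid fuel tablets have burn rate 4.8 mm/s, which is > 2.2 mm/s, so they are Class 4.1 (Flammable Solid).
Total Class 4.1: (two 1 g packs = 2 g) + 2 g + 2 g = 6 g.
6 g > 5 g (ocean vessel limit, Class 4.1) — over the limit.

No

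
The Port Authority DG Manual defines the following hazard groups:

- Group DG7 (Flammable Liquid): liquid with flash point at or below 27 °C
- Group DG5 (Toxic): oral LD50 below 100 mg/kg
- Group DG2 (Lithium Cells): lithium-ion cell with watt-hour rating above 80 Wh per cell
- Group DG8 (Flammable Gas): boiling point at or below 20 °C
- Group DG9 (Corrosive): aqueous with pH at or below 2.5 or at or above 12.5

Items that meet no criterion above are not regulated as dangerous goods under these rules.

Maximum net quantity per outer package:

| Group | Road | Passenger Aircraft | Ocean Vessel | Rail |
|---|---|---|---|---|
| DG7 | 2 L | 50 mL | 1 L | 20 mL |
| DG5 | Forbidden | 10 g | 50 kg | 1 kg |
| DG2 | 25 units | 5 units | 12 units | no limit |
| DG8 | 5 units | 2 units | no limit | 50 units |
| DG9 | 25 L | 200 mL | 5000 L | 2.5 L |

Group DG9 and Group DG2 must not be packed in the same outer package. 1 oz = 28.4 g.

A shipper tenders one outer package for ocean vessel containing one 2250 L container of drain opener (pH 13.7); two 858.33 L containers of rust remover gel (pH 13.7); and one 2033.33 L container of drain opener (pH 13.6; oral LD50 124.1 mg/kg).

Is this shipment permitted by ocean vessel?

The drain opener has pH 13.7, which is ≥ 12.5, so it is Group DG9 (Corrosive).
Rust remover gel: pH 13.7 ≥ 12.5 → Group DG9 (Corrosive).
pH 13.6 meets the Group DG9 criterion (Corrosive), so the drain opener is Group DG9.
Total Group DG9: 2250 L + (two 858.33 L containers = 1716.66 L) + 2033.33 L = 5999.99 L.
5999.99 L > 5000 L (ocean vessel limit, Group DG9) — over the limit.

No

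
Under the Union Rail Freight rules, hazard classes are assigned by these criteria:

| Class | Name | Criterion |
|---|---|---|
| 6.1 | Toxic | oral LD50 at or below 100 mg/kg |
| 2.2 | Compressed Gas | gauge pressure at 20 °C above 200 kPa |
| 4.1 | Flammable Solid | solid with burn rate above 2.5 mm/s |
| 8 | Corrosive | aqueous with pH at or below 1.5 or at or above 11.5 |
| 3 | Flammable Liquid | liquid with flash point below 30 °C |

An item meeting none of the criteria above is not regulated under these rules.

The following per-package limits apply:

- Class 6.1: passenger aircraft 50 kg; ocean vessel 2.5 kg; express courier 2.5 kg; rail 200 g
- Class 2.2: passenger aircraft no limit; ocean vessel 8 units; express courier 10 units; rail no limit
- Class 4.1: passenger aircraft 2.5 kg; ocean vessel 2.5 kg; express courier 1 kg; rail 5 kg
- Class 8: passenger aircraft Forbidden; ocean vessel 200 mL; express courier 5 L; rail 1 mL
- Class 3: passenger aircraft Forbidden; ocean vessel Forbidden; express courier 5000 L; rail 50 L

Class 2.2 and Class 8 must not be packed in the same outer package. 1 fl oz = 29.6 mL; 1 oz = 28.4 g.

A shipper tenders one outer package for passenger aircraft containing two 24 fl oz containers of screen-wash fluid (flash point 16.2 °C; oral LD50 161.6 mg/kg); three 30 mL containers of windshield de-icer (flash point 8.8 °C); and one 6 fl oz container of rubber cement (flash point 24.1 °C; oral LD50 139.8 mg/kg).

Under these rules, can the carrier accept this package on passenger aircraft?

No

With flash point 16.2 °C (< 30 °C), the screen-wash fluid falls in Class 3.
With flash point 8.8 °C (< 30 °C), the windshield de-icer falls in Class 3.
The rubber cement has flash point 24.1 °C, which is < 30 °C, so it is Class 3 (Flammable Liquid).
Total Class 3: (two 24 fl oz containers = 1420.8 mL) + (three 30 mL containers = 90 mL) + (one 6 fl oz container = 177.6 mL) = 1688.4 mL.
Class 3 is Forbidden by passenger aircraft.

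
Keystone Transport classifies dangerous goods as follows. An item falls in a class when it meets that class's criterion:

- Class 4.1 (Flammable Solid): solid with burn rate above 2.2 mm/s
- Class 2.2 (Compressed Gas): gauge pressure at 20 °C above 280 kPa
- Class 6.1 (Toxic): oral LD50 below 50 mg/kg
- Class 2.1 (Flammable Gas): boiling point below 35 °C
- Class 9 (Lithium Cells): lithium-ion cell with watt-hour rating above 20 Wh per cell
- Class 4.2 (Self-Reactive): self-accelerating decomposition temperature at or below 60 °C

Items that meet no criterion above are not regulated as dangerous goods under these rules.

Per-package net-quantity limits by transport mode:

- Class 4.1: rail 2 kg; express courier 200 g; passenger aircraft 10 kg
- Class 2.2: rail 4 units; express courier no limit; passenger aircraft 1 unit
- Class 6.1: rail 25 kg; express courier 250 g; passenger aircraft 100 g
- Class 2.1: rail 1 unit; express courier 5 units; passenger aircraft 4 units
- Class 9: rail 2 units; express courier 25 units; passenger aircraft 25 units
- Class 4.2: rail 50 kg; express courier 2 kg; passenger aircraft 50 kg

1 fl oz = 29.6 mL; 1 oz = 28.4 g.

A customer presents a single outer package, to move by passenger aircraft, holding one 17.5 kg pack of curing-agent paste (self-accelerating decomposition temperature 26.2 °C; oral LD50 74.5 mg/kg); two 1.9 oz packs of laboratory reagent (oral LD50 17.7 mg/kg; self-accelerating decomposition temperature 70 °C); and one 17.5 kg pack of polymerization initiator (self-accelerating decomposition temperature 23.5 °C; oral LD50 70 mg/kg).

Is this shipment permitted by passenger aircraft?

The curing-agent paste has self-accelerating decomposition temperature 26.2 °C, which is ≤ 60 °C, so it is Class 4.2 (Self-Reactive).
With oral LD50 17.7 mg/kg (< 50 mg/kg), the laboratory reagent falls in Class 6.1.
The polymerization initiator has self-accelerating decomposition temperature 23.5 °C, which is ≤ 60 °C, so it is Class 4.2 (Self-Reactive).
Total Class 4.2: 17.5 kg + 17.5 kg = 35 kg.
That is within the Class 4.2 passenger aircraft limit of 50 kg.
Class 6.1 quantity: two 1.9 oz packs = 107.92 g.
107.92 g > 100 g (passenger aircraft limit, Class 6.1) — over the limit.

No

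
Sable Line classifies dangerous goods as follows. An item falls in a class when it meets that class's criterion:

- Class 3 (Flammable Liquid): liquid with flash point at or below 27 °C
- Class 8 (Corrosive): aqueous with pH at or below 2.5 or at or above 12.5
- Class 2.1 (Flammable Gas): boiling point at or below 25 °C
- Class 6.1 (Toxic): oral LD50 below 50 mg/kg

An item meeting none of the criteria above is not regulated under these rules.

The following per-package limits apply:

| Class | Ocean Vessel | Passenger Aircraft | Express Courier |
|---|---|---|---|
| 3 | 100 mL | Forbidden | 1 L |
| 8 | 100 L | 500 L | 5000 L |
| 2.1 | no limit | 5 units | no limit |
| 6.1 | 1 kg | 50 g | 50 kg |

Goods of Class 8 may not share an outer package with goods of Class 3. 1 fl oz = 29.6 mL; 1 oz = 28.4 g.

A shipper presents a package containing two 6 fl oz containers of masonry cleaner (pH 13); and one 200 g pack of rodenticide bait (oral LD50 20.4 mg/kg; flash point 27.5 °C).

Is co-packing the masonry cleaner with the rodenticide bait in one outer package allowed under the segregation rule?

The masonry cleaner has pH 13, which is ≥ 12.5, so it is Class 8 (Corrosive).
The rodenticide bait has oral LD50 20.4 mg/kg, which is < 50 mg/kg, so it is Class 6.1 (Toxic).
No segregation rule bars Class 8 with Class 6.1.

Yes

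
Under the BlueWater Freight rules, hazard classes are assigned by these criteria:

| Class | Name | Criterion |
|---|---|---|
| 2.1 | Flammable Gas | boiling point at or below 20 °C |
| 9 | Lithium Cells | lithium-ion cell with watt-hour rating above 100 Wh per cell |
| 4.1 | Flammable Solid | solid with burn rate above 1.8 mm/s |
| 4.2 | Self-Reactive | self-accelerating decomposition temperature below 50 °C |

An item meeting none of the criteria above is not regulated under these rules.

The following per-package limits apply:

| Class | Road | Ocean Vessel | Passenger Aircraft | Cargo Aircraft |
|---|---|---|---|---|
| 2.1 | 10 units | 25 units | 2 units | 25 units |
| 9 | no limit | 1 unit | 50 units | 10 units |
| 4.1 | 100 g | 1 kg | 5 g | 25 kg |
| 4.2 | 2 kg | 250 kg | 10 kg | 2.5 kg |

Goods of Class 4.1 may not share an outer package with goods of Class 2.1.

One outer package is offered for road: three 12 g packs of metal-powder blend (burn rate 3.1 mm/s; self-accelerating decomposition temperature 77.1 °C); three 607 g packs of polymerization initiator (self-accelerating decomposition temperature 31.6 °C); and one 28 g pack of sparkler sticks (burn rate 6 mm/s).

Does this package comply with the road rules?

With burn rate 3.1 mm/s (> 1.8 mm/s), the metal-powder blend falls in Class 4.1.
Self-accelerating decomposition temperature 31.6 °C meets the Class 4.2 criterion (Self-Reactive), so the polymerization initiator is Class 4.2.
The sparkler sticks have burn rate 6 mm/s, which is > 1.8 mm/s, so they are Class 4.1 (Flammable Solid).
Class 4.2 quantity: three 607 g packs = 1.821 kg.
1.821 kg is within the road limit of 2 kg for Class 4.2.
Class 4.1 net quantity: (three 12 g packs = 36 g) + 28 g = 64 g.
64 g is within the road limit of 100 g for Class 4.1.
The segregation rule (Class 4.1 with Class 2.1) does not apply to Class 4.2 with Class 4.1.
Every hazard class is within its road limit and no segregation rule is violated.

Yes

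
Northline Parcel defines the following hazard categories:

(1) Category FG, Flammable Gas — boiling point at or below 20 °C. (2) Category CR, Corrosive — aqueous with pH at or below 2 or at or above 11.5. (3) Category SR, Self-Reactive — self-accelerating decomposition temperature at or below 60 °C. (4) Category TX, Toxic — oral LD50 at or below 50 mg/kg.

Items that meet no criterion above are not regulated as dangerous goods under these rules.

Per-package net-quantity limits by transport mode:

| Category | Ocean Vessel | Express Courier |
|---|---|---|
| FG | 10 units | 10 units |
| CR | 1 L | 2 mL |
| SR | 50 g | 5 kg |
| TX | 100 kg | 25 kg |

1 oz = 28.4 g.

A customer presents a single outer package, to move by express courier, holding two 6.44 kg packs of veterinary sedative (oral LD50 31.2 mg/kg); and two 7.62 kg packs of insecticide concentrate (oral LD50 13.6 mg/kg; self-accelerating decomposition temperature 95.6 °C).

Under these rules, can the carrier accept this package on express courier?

With oral LD50 31.2 mg/kg (≤ 50 mg/kg), the veterinary sedative falls in Category TX.
With oral LD50 13.6 mg/kg (≤ 50 mg/kg), the insecticide concentrate falls in Category TX.
Total Category TX: (two 6.44 kg packs = 12.88 kg) + (two 7.62 kg packs = 15.24 kg) = 28.12 kg.
That exceeds the Category TX express courier limit of 25 kg.

No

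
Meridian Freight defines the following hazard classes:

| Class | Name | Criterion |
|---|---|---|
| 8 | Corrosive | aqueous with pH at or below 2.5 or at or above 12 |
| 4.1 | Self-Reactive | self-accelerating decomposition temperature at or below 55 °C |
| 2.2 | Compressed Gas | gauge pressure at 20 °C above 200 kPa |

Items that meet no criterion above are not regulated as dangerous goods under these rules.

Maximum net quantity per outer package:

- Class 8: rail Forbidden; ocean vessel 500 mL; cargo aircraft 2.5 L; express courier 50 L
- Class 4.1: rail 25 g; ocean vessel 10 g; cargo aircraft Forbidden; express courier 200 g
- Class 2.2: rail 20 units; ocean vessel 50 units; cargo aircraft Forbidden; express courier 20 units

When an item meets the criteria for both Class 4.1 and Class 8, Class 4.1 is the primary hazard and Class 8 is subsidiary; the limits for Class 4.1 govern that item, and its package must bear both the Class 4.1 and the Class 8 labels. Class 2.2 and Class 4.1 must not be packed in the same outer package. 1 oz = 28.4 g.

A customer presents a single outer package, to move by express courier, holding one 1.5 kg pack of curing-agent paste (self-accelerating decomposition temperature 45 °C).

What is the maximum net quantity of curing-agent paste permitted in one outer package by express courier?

200 g

Curing-agent paste: self-accelerating decomposition temperature 45 °C ≤ 55 °C → Class 4.1 (Self-Reactive).
The express courier limit for Class 4.1 is 200 g.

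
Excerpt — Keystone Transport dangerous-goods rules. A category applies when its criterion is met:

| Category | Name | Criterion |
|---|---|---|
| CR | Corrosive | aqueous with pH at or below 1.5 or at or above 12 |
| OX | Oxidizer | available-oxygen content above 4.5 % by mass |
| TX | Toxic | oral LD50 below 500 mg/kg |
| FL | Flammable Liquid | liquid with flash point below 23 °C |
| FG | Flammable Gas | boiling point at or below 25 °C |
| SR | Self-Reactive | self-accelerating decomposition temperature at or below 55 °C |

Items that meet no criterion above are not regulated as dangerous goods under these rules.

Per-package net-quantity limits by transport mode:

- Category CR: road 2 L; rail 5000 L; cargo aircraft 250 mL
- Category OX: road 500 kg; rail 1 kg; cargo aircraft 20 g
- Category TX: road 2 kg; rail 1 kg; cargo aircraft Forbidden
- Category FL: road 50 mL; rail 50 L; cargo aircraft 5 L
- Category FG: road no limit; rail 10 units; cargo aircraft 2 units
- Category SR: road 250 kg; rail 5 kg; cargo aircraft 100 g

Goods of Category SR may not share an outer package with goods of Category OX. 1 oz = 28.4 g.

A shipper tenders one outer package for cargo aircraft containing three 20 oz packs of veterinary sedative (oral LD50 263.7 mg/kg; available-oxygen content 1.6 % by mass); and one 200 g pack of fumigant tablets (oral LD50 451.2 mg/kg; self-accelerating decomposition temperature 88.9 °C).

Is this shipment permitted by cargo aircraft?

The veterinary sedative has oral LD50 263.7 mg/kg, which is < 500 mg/kg, so it is Category TX (Toxic).
Fumigant tablets: oral LD50 451.2 mg/kg < 500 mg/kg → Category TX (Toxic).
Category TX net quantity: (three 20 oz packs = 1.704 kg) + 200 g = 1.904 kg.
By cargo aircraft, Category TX is Forbidden regardless of quantity.

No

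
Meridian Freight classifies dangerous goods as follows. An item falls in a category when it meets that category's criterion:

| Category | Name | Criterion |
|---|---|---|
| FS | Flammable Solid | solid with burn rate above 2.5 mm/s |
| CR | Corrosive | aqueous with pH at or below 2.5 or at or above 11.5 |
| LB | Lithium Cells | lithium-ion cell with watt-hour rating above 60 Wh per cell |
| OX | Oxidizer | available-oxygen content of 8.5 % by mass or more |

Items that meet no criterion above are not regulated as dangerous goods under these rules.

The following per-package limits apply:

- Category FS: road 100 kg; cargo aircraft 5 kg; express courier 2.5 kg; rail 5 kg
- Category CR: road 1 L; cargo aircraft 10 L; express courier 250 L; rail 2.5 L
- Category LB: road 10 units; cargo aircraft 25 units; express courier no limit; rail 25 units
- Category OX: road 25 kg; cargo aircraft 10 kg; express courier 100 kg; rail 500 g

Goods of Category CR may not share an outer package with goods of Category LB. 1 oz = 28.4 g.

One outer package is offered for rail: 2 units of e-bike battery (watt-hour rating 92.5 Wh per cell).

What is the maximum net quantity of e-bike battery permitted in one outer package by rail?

The e-bike battery has watt-hour rating 92.5 Wh per cell, which is > 60 Wh per cell, so it is Category LB (Lithium Cells).
The rail limit for Category LB is 25 units.

25 units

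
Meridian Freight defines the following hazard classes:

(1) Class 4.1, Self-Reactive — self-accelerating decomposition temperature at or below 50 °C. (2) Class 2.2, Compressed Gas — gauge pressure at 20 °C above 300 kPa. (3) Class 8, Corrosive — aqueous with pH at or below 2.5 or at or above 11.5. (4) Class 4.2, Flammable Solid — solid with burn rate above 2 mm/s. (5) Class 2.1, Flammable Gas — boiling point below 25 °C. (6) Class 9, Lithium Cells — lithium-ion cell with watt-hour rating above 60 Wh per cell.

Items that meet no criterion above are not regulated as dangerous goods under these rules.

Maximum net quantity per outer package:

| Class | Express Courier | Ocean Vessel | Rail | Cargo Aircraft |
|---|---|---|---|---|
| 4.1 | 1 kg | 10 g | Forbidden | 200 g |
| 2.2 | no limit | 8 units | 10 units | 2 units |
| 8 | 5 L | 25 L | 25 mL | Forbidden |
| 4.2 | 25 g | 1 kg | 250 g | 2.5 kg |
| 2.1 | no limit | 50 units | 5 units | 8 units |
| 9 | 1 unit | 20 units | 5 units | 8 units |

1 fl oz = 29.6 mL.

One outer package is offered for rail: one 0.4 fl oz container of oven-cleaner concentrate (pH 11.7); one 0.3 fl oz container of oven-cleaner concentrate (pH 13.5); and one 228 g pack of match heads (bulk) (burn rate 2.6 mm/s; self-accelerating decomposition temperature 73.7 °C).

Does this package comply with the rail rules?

The oven-cleaner concentrate has pH 11.7, which is ≥ 11.5, so it is Class 8 (Corrosive).
With pH 13.5 (≥ 11.5), the oven-cleaner concentrate falls in Class 8.
Match heads (bulk): burn rate 2.6 mm/s > 2 mm/s → Class 4.2 (Flammable Solid).
Total Class 8: (one 0.4 fl oz container = 11.84 mL) + (one 0.3 fl oz container = 8.88 mL) = 20.72 mL.
20.72 mL is within the rail limit of 25 mL for Class 8.
Class 4.2 quantity: 228 g.
That is within the Class 4.2 rail limit of 250 g.
Every hazard class is within its rail limit and no segregation rule is violated.

Yes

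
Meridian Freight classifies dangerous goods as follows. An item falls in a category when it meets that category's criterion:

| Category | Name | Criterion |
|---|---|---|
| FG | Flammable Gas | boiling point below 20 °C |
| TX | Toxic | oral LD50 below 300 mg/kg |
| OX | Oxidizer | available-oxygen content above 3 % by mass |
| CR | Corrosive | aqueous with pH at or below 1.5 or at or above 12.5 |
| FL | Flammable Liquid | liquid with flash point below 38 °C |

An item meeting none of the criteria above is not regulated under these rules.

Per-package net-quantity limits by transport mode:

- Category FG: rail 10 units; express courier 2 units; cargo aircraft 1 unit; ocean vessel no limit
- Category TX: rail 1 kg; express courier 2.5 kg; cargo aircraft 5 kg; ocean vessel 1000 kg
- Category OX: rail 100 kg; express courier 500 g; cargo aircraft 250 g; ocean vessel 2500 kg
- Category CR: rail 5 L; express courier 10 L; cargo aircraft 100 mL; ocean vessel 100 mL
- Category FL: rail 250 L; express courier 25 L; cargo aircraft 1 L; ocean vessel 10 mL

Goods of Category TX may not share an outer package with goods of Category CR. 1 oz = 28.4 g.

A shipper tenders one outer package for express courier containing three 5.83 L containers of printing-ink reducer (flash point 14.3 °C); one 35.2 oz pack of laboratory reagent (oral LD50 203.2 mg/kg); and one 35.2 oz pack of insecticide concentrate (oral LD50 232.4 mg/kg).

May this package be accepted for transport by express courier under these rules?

With flash point 14.3 °C (< 38 °C), the printing-ink reducer falls in Category FL.
Laboratory reagent: oral LD50 203.2 mg/kg < 300 mg/kg → Category TX (Toxic).
The insecticide concentrate has oral LD50 232.4 mg/kg, which is < 300 mg/kg, so it is Category TX (Toxic).
Total Category TX: (one 35.2 oz pack = 999.68 g) + (one 35.2 oz pack = 999.68 g) = 1999.36 g.
1999.36 g ≤ 2.5 kg (express courier limit, Category TX) — within limit.
Category FL quantity: three 5.83 L containers = 17.49 L.
17.49 L ≤ 25 L (express courier limit, Category FL) — within limit.
The segregation rule (Category TX with Category CR) does not apply to Category TX with Category FL.
Every hazard category is within its express courier limit and no segregation rule is violated.

Yes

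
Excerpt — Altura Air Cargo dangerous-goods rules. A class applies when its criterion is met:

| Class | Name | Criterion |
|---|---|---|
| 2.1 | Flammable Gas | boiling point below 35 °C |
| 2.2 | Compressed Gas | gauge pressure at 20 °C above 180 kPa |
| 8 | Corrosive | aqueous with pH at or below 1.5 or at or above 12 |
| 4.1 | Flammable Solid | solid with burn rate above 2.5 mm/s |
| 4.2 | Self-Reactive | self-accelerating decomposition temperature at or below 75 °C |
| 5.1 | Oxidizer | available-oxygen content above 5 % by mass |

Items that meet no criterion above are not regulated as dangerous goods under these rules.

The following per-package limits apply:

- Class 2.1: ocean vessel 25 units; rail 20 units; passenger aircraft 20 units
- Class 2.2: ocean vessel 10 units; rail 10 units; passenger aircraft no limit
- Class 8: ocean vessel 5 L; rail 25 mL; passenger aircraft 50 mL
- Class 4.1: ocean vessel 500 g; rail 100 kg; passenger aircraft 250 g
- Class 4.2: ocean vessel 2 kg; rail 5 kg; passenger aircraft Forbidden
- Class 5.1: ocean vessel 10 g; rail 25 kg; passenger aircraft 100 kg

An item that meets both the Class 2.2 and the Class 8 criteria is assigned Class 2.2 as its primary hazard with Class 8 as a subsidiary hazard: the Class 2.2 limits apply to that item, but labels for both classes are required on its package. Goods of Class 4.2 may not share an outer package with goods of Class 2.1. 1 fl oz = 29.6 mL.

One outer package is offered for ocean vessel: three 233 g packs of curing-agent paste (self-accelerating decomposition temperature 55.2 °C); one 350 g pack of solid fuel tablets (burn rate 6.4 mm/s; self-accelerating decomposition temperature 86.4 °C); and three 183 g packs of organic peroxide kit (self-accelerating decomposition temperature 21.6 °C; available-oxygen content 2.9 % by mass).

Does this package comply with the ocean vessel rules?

Yes

With self-accelerating decomposition temperature 55.2 °C (≤ 75 °C), the curing-agent paste falls in Class 4.2.
The solid fuel tablets have burn rate 6.4 mm/s, which is > 2.5 mm/s, so they are Class 4.1 (Flammable Solid).
The organic peroxide kit has self-accelerating decomposition temperature 21.6 °C, which is ≤ 75 °C, so it is Class 4.2 (Self-Reactive).
Class 4.2 net quantity: (three 233 g packs = 699 g) + (three 183 g packs = 549 g) = 1.248 kg.
1.248 kg ≤ 2 kg (ocean vessel limit, Class 4.2) — within limit.
Class 4.1 quantity: 350 g.
350 g ≤ 500 g (ocean vessel limit, Class 4.1) — within limit.
The segregation rule (Class 4.2 with Class 2.1) does not apply to Class 4.2 with Class 4.1.
Every hazard class is within its ocean vessel limit and no segregation rule is violated.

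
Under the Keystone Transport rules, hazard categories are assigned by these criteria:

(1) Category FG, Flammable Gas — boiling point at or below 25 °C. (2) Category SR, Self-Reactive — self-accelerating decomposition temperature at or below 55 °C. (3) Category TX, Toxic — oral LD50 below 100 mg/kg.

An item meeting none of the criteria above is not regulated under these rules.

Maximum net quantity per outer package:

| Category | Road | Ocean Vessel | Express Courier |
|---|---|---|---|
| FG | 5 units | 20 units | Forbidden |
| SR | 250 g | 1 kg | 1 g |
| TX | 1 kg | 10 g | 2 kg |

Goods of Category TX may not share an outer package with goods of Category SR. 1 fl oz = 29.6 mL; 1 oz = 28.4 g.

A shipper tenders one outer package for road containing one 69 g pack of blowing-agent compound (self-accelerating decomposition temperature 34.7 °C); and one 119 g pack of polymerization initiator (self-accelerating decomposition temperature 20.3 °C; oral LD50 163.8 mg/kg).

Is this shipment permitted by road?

Yes

Self-accelerating decomposition temperature 34.7 °C meets the Category SR criterion (Self-Reactive), so the blowing-agent compound is Category SR.
With self-accelerating decomposition temperature 20.3 °C (≤ 55 °C), the polymerization initiator falls in Category SR.
Total Category SR: 69 g + 119 g = 188 g.
188 g ≤ 250 g (road limit, Category SR) — within limit.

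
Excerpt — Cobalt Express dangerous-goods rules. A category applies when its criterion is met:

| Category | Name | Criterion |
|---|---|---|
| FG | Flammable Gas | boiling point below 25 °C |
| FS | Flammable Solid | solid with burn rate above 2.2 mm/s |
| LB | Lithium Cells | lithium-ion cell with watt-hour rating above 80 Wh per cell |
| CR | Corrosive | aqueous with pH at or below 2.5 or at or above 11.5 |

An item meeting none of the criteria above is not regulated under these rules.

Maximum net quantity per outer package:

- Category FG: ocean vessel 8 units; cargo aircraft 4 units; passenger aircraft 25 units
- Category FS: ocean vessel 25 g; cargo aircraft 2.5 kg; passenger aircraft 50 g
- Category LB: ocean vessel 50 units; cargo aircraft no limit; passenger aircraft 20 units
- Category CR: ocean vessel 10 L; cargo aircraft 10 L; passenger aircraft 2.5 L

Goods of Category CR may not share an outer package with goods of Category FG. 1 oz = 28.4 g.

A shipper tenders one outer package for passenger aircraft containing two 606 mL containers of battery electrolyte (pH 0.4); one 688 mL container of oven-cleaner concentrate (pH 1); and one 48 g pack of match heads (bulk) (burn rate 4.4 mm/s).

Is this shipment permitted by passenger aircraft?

Yes

With pH 0.4 (≤ 2.5), the battery electrolyte falls in Category CR.
The oven-cleaner concentrate has pH 1, which is ≤ 2.5, so it is Category CR (Corrosive).
Burn rate 4.4 mm/s meets the Category FS criterion (Flammable Solid), so the match heads (bulk) are Category FS.
Total Category CR: (two 606 mL containers = 1.212 L) + 688 mL = 1.9 L.
1.9 L ≤ 2.5 L (passenger aircraft limit, Category CR) — within limit.
Category FS quantity: 48 g.
48 g is within the passenger aircraft limit of 50 g for Category FS.
The segregation rule (Category CR with Category FG) does not apply to Category CR with Category FS.
Every hazard category is within its passenger aircraft limit and no segregation rule is violated.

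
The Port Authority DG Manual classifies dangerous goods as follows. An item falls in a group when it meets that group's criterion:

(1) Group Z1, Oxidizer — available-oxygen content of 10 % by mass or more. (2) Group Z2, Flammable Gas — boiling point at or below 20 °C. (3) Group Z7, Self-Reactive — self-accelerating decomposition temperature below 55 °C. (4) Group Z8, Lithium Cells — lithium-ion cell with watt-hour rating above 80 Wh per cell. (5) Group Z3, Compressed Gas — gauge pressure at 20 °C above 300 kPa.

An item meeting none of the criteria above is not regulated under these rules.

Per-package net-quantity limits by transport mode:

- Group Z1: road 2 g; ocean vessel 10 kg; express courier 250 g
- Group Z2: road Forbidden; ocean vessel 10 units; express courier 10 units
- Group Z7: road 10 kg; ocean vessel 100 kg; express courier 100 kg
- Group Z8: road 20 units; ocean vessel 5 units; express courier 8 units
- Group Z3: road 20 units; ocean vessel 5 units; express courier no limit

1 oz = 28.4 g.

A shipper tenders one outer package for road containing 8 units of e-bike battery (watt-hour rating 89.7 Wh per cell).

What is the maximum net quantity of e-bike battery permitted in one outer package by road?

20 units

With watt-hour rating 89.7 Wh per cell (> 80 Wh per cell), the e-bike battery falls in Group Z8.
The road limit for Group Z8 is 20 units.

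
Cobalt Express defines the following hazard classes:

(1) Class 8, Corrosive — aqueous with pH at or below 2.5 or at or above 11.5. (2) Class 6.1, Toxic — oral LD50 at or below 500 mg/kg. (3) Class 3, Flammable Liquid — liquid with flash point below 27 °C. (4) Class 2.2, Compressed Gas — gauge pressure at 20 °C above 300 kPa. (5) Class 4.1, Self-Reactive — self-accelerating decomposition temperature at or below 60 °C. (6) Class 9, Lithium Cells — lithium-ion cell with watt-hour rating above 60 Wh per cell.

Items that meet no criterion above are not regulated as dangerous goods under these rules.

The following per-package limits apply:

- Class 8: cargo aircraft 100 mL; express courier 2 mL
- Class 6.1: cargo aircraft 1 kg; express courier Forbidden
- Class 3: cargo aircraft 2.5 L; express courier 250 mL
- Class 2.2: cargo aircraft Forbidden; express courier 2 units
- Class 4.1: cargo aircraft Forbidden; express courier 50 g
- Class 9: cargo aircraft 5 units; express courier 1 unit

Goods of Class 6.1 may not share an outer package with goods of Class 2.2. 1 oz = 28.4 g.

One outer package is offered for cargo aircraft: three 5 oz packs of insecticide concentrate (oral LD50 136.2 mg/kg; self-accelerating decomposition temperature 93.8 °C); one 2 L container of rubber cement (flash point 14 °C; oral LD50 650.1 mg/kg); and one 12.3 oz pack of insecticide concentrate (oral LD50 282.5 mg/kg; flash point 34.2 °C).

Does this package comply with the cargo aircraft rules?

Yes

Oral LD50 136.2 mg/kg meets the Class 6.1 criterion (Toxic), so the insecticide concentrate is Class 6.1.
Rubber cement: flash point 14 °C < 27 °C → Class 3 (Flammable Liquid).
With oral LD50 282.5 mg/kg (≤ 500 mg/kg), the insecticide concentrate falls in Class 6.1.
Class 6.1 net quantity: (three 5 oz packs = 426 g) + (one 12.3 oz pack = 349.32 g) = 775.32 g.
775.32 g ≤ 1 kg (cargo aircraft limit, Class 6.1) — within limit.
Class 3 quantity: 2 L.
2 L is within the cargo aircraft limit of 2.5 L for Class 3.
The segregation rule (Class 6.1 with Class 2.2) does not apply to Class 6.1 with Class 3.
Every hazard class is within its cargo aircraft limit and no segregation rule is violated.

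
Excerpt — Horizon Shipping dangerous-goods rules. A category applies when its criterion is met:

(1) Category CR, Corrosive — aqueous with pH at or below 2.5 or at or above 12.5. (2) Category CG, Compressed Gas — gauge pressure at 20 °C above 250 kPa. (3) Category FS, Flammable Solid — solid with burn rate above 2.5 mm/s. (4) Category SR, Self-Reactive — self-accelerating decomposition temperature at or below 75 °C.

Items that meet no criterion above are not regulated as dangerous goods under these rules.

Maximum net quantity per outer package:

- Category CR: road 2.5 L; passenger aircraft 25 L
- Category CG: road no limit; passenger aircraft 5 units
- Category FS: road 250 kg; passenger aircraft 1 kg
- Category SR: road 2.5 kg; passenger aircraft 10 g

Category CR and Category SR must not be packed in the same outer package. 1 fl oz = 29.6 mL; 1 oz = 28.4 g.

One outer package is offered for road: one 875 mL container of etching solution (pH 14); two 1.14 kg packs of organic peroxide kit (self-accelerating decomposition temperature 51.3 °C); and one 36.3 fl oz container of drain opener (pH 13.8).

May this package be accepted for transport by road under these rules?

No

pH 14 meets the Category CR criterion (Corrosive), so the etching solution is Category CR.
With self-accelerating decomposition temperature 51.3 °C (≤ 75 °C), the organic peroxide kit falls in Category SR.
With pH 13.8 (≥ 12.5), the drain opener falls in Category CR.
Total Category CR: 875 mL + (one 36.3 fl oz container = 1074.48 mL) = 1949.48 mL.
1949.48 mL ≤ 2.5 L (road limit, Category CR) — within limit.
Category SR quantity: two 1.14 kg packs = 2.28 kg.
2.28 kg is within the road limit of 2.5 kg for Category SR.
Category CR and Category SR may not share an outer package.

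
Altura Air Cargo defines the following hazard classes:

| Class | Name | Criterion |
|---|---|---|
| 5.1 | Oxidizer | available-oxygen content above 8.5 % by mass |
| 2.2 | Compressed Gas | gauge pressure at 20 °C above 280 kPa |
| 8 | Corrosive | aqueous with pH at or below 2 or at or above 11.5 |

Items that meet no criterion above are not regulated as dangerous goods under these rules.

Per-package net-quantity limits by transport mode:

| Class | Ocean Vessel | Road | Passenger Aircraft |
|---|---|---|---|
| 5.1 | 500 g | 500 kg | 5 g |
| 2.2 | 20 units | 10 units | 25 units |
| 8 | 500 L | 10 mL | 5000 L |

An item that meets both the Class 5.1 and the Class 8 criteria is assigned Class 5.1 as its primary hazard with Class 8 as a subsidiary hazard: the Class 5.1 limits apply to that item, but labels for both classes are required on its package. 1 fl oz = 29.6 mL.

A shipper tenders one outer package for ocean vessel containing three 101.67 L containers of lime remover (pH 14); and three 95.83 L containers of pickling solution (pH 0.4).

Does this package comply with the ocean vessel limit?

No

With pH 14 (≥ 11.5), the lime remover falls in Class 8.
The pickling solution has pH 0.4, which is ≤ 2, so it is Class 8 (Corrosive).
Total Class 8: (three 101.67 L containers = 305.01 L) + (three 95.83 L containers = 287.49 L) = 592.5 L.
592.5 L exceeds the ocean vessel limit of 500 L for Class 8.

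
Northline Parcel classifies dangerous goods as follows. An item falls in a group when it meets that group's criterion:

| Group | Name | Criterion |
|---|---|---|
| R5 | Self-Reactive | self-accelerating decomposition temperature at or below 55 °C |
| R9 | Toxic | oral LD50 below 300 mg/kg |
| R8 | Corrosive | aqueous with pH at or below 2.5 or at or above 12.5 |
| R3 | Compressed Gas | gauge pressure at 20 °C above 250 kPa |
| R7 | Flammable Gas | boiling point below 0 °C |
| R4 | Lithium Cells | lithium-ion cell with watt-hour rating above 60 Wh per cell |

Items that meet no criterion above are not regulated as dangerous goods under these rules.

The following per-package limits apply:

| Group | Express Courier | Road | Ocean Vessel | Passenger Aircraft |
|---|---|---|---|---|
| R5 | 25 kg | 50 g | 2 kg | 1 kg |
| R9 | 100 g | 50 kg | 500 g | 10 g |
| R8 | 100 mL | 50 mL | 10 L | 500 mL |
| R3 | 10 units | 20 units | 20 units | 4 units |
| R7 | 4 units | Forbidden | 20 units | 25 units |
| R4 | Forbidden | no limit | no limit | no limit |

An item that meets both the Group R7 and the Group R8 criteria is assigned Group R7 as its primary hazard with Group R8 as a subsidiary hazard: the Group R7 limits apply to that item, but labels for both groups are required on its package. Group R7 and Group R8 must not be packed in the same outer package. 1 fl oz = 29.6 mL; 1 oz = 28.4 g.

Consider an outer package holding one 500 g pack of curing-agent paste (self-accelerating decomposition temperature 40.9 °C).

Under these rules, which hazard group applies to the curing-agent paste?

With self-accelerating decomposition temperature 40.9 °C (≤ 55 °C), the curing-agent paste falls in Group R5.

Group R5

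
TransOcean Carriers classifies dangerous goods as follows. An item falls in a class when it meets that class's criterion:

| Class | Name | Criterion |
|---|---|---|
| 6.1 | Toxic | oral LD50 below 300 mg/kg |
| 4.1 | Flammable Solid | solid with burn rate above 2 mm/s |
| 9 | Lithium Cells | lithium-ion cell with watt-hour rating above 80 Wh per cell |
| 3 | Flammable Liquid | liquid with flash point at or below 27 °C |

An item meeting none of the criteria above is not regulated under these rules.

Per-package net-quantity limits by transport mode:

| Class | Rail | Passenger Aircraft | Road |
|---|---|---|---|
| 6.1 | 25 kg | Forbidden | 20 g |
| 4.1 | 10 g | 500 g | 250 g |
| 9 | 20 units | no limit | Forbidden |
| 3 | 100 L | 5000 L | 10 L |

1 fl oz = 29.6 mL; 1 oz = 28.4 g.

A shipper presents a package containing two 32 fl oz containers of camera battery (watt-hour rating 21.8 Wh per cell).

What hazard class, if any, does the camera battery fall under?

Not regulated

watt-hour rating 21.8 Wh per cell is not above 80 Wh per cell, so Class 9 does not apply.
No criterion is met, so the item is not regulated.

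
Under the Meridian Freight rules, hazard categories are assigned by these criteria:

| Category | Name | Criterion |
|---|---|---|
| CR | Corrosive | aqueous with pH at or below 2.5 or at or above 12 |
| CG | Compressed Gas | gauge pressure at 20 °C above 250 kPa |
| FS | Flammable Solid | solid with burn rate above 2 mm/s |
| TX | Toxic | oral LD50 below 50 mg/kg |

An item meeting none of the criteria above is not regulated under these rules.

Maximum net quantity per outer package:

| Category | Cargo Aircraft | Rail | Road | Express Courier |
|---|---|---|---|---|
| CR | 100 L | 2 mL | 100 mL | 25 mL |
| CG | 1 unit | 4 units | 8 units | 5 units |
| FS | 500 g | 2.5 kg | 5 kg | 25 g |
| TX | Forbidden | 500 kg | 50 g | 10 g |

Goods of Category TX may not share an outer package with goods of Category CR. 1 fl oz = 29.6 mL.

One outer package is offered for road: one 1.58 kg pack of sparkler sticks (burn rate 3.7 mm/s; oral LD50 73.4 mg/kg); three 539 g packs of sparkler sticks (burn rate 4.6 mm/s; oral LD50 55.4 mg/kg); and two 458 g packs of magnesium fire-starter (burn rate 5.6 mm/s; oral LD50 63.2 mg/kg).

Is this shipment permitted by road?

Burn rate 3.7 mm/s meets the Category FS criterion (Flammable Solid), so the sparkler sticks are Category FS.
With burn rate 4.6 mm/s (> 2 mm/s), the sparkler sticks fall in Category FS.
Magnesium fire-starter: burn rate 5.6 mm/s > 2 mm/s → Category FS (Flammable Solid).
Category FS net quantity: 1.58 kg + (three 539 g packs = 1.617 kg) + (two 458 g packs = 916 g) = 4.113 kg.
4.113 kg ≤ 5 kg (road limit, Category FS) — within limit.

Yes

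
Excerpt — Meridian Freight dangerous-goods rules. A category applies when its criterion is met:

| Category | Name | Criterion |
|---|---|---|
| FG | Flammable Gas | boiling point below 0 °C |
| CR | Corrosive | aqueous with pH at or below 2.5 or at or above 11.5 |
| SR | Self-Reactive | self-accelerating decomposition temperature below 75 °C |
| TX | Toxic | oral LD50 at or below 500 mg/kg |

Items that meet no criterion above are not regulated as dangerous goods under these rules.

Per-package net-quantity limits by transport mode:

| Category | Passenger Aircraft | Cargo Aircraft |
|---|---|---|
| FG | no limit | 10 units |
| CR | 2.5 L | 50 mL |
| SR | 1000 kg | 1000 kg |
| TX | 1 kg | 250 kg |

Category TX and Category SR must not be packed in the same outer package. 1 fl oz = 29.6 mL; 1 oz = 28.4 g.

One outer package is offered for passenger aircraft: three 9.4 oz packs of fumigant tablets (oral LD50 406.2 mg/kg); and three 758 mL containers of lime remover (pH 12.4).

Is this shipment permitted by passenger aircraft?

Yes

Fumigant tablets: oral LD50 406.2 mg/kg ≤ 500 mg/kg → Category TX (Toxic).
The lime remover has pH 12.4, which is ≥ 11.5, so it is Category CR (Corrosive).
Category TX quantity: three 9.4 oz packs = 800.88 g.
800.88 g ≤ 1 kg (passenger aircraft limit, Category TX) — within limit.
Category CR quantity: three 758 mL containers = 2.274 L.
2.274 L is within the passenger aircraft limit of 2.5 L for Category CR.
The segregation rule (Category TX with Category SR) does not apply to Category TX with Category CR.
Every hazard category is within its passenger aircraft limit and no segregation rule is violated.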